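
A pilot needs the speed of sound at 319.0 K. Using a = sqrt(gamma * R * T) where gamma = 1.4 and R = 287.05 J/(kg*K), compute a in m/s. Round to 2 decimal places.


Step 1: gamma * R * T = 1.4 * 287.05 * 319.0 = 128196.53
Step 2: a = sqrt(128196.53) = 358.05 m/s

358.05


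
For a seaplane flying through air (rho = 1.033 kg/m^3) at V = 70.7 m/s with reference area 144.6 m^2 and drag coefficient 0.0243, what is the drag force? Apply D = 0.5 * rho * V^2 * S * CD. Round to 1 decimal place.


Step 1: Dynamic pressure q = 0.5 * 1.033 * 70.7^2 = 2581.7201 Pa
Step 2: Drag D = q * S * CD = 2581.7201 * 144.6 * 0.0243
Step 3: D = 9071.6 N

9071.6


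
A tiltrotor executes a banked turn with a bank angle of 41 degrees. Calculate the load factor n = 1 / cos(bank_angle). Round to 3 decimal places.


Step 1: Convert 41 degrees to radians = 0.715585
Step 2: cos(41 deg) = 0.75471
Step 3: n = 1 / 0.75471 = 1.325

1.325


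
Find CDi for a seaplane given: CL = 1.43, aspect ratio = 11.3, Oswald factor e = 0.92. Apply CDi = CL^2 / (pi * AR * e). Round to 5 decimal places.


Step 1: CL^2 = 1.43^2 = 2.0449
Step 2: pi * AR * e = 3.14159 * 11.3 * 0.92 = 32.659997
Step 3: CDi = 2.0449 / 32.659997 = 0.06261

0.06261


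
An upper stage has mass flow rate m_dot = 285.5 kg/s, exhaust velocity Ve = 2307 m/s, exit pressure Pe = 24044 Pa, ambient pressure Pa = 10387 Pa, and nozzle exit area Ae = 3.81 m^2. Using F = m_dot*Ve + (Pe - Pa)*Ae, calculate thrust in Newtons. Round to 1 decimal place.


Step 1: Momentum thrust = m_dot * Ve = 285.5 * 2307 = 658648.5 N
Step 2: Pressure thrust = (Pe - Pa) * Ae = (24044 - 10387) * 3.81 = 52033.17 N
Step 3: Total thrust F = 658648.5 + 52033.17 = 710681.7 N

710681.7


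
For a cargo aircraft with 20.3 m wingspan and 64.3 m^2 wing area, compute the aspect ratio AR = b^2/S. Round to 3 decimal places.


Step 1: b^2 = 20.3^2 = 412.09
Step 2: AR = 412.09 / 64.3 = 6.409

6.409


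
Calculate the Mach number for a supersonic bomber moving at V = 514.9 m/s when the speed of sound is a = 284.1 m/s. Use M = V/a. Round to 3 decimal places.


Step 1: M = V / a = 514.9 / 284.1
Step 2: M = 1.812

1.812


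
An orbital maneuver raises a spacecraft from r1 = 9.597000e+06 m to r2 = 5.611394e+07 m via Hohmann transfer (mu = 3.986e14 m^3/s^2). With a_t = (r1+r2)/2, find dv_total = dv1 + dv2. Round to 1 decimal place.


Step 1: Transfer semi-major axis a_t = (9.597000e+06 + 5.611394e+07) / 2 = 3.285547e+07 m
Step 2: v1 (circular at r1) = sqrt(mu/r1) = 6444.67 m/s
Step 3: v_t1 = sqrt(mu*(2/r1 - 1/a_t)) = 8422.33 m/s
Step 4: dv1 = |8422.33 - 6444.67| = 1977.66 m/s
Step 5: v2 (circular at r2) = 2665.22 m/s, v_t2 = 1440.45 m/s
Step 6: dv2 = |2665.22 - 1440.45| = 1224.77 m/s
Step 7: Total delta-v = 1977.66 + 1224.77 = 3202.4 m/s

3202.4


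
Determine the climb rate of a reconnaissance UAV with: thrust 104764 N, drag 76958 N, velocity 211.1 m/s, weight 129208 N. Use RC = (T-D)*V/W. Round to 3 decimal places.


Step 1: Excess thrust = T - D = 104764 - 76958 = 27806 N
Step 2: Excess power = 27806 * 211.1 = 5869846.6 W
Step 3: RC = 5869846.6 / 129208 = 45.429 m/s

45.429


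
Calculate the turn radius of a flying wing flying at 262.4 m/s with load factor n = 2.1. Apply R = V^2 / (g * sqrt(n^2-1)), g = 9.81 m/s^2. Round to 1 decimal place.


Step 1: V^2 = 262.4^2 = 68853.76
Step 2: n^2 - 1 = 2.1^2 - 1 = 3.41
Step 3: sqrt(3.41) = 1.846619
Step 4: R = 68853.76 / (9.81 * 1.846619) = 3800.9 m

3800.9


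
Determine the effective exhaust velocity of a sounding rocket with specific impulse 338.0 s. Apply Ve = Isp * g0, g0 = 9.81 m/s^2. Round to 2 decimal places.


Step 1: Ve = Isp * g0 = 338.0 * 9.81
Step 2: Ve = 3315.78 m/s

3315.78


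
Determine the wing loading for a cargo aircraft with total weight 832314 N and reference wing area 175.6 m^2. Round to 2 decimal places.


Step 1: Wing loading = W / S = 832314 / 175.6
Step 2: Wing loading = 4739.83 N/m^2

4739.83


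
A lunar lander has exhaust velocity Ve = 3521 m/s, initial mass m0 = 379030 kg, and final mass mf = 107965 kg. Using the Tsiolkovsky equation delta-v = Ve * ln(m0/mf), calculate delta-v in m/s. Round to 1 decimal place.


Step 1: Mass ratio m0/mf = 379030 / 107965 = 3.510675
Step 2: ln(3.510675) = 1.255808
Step 3: delta-v = 3521 * 1.255808 = 4421.7 m/s

4421.7


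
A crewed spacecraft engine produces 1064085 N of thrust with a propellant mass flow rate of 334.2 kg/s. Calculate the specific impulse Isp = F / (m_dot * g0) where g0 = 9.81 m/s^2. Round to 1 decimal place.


Step 1: m_dot * g0 = 334.2 * 9.81 = 3278.5
Step 2: Isp = 1064085 / 3278.5 = 324.6 s

324.6


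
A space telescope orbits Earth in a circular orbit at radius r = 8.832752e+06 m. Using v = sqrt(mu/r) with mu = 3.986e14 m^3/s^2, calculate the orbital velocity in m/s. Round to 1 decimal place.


Step 1: mu / r = 3.986e14 / 8.832752e+06 = 45127498.2021
Step 2: v = sqrt(45127498.2021) = 6717.7 m/s

6717.7


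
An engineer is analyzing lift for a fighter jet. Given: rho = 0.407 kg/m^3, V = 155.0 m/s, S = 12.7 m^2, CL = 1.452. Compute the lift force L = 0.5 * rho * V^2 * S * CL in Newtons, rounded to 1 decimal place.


Step 1: Calculate dynamic pressure q = 0.5 * 0.407 * 155.0^2 = 0.5 * 0.407 * 24025.0 = 4889.0875 Pa
Step 2: Multiply by wing area and lift coefficient: L = 4889.0875 * 12.7 * 1.452
Step 3: L = 62091.4112 * 1.452 = 90156.7 N

90156.7


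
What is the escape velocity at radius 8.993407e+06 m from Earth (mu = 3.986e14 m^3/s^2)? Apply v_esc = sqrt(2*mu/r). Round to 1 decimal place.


Step 1: 2*mu/r = 2 * 3.986e14 / 8.993407e+06 = 88642713.49
Step 2: v_esc = sqrt(88642713.49) = 9415.0 m/s

9415.0


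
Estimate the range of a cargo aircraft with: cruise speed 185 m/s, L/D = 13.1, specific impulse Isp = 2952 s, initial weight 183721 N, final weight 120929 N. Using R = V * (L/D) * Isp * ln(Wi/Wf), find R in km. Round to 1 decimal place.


Step 1: Coefficient = V * (L/D) * Isp = 185 * 13.1 * 2952 = 7154172.0 m
Step 2: Wi/Wf = 183721 / 120929 = 1.519247
Step 3: ln(1.519247) = 0.418215
Step 4: R = 7154172.0 * 0.418215 = 2991979.9 m = 2992.0 km

2992.0


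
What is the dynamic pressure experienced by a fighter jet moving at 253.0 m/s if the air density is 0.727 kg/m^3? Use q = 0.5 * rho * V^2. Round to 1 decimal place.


Step 1: V^2 = 253.0^2 = 64009.0
Step 2: q = 0.5 * 0.727 * 64009.0
Step 3: q = 23267.3 Pa

23267.3


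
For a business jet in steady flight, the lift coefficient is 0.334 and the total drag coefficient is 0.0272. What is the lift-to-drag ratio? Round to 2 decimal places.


Step 1: L/D = CL / CD = 0.334 / 0.0272
Step 2: L/D = 12.28

12.28


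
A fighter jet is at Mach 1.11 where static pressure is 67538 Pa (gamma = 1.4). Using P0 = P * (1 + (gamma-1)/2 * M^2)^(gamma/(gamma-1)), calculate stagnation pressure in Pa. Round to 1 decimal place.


Step 1: (gamma-1)/2 * M^2 = 0.2 * 1.2321 = 0.24642
Step 2: 1 + 0.24642 = 1.24642
Step 3: Exponent gamma/(gamma-1) = 3.5
Step 4: P0 = 67538 * 1.24642^3.5 = 146007.0 Pa

146007.0


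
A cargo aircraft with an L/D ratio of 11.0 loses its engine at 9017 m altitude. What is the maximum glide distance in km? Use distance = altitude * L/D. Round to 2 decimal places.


Step 1: Glide distance = altitude * L/D = 9017 * 11.0 = 99187.0 m
Step 2: Convert to km: 99187.0 / 1000 = 99.19 km

99.19


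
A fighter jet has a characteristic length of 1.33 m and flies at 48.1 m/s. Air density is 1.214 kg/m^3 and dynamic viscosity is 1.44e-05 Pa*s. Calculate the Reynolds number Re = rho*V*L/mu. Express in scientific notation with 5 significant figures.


Step 1: Numerator = rho * V * L = 1.214 * 48.1 * 1.33 = 77.663222
Step 2: Re = 77.663222 / 1.44e-05
Step 3: Re = 5.3933e+06

5.3933e+06


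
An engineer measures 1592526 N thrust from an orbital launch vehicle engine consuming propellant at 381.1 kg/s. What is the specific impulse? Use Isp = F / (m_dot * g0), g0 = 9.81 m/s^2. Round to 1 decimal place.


Step 1: m_dot * g0 = 381.1 * 9.81 = 3738.59
Step 2: Isp = 1592526 / 3738.59 = 426.0 s

426.0


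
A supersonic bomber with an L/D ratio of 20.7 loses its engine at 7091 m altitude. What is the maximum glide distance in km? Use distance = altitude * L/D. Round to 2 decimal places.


Step 1: Glide distance = altitude * L/D = 7091 * 20.7 = 146783.7 m
Step 2: Convert to km: 146783.7 / 1000 = 146.78 km

146.78


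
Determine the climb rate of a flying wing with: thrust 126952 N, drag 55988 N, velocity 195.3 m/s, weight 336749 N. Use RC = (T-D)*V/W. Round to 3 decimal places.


Step 1: Excess thrust = T - D = 126952 - 55988 = 70964 N
Step 2: Excess power = 70964 * 195.3 = 13859269.2 W
Step 3: RC = 13859269.2 / 336749 = 41.156 m/s

41.156


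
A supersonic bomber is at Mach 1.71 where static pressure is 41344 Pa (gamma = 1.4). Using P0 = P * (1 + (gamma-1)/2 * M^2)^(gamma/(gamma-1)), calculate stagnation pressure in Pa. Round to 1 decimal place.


Step 1: (gamma-1)/2 * M^2 = 0.2 * 2.9241 = 0.58482
Step 2: 1 + 0.58482 = 1.58482
Step 3: Exponent gamma/(gamma-1) = 3.5
Step 4: P0 = 41344 * 1.58482^3.5 = 207177.4 Pa

207177.4


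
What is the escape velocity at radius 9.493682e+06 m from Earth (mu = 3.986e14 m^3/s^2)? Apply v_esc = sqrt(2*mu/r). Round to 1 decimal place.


Step 1: 2*mu/r = 2 * 3.986e14 / 9.493682e+06 = 83971635.0305
Step 2: v_esc = sqrt(83971635.0305) = 9163.6 m/s

9163.6


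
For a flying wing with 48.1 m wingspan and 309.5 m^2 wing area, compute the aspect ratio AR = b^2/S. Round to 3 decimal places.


Step 1: b^2 = 48.1^2 = 2313.61
Step 2: AR = 2313.61 / 309.5 = 7.475

7.475


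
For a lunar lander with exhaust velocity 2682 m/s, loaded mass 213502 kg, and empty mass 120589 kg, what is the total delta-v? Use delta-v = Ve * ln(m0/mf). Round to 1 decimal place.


Step 1: Mass ratio m0/mf = 213502 / 120589 = 1.770493
Step 2: ln(1.770493) = 0.571258
Step 3: delta-v = 2682 * 0.571258 = 1532.1 m/s

1532.1


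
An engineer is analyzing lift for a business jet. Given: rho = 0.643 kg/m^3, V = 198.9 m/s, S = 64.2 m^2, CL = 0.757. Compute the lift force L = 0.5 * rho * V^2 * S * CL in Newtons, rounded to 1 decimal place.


Step 1: Calculate dynamic pressure q = 0.5 * 0.643 * 198.9^2 = 0.5 * 0.643 * 39561.21 = 12718.929 Pa
Step 2: Multiply by wing area and lift coefficient: L = 12718.929 * 64.2 * 0.757
Step 3: L = 816555.2428 * 0.757 = 618132.3 N

618132.3


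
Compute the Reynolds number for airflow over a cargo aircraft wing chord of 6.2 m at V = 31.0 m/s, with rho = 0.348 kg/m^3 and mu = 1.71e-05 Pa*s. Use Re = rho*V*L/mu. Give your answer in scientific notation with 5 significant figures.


Step 1: Numerator = rho * V * L = 0.348 * 31.0 * 6.2 = 66.8856
Step 2: Re = 66.8856 / 1.71e-05
Step 3: Re = 3.9114e+06

3.9114e+06


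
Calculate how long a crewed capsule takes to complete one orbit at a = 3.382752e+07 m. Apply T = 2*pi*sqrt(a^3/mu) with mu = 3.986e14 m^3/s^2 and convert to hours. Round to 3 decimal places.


Step 1: a^3 / mu = 3.870887e+22 / 3.986e14 = 9.711206e+07
Step 2: sqrt(9.711206e+07) = 9854.5453 s
Step 3: T = 2*pi * 9854.5453 = 61917.93 s
Step 4: T in hours = 61917.93 / 3600 = 17.199 hours

17.199


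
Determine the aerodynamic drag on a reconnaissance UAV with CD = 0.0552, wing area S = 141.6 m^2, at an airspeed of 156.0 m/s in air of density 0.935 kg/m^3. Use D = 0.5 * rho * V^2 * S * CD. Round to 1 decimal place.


Step 1: Dynamic pressure q = 0.5 * 0.935 * 156.0^2 = 11377.08 Pa
Step 2: Drag D = q * S * CD = 11377.08 * 141.6 * 0.0552
Step 3: D = 88926.9 N

88926.9


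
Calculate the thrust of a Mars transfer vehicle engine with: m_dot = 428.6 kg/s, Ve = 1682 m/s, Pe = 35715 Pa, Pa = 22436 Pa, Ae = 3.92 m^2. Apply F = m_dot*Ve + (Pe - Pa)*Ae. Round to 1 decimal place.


Step 1: Momentum thrust = m_dot * Ve = 428.6 * 1682 = 720905.2 N
Step 2: Pressure thrust = (Pe - Pa) * Ae = (35715 - 22436) * 3.92 = 52053.68 N
Step 3: Total thrust F = 720905.2 + 52053.68 = 772958.9 N

772958.9


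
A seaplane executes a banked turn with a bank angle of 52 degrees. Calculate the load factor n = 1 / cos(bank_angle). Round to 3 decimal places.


Step 1: Convert 52 degrees to radians = 0.907571
Step 2: cos(52 deg) = 0.615661
Step 3: n = 1 / 0.615661 = 1.624

1.624


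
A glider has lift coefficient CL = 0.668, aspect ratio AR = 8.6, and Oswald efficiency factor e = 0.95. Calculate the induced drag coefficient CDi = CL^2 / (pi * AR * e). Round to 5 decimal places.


Step 1: CL^2 = 0.668^2 = 0.446224
Step 2: pi * AR * e = 3.14159 * 8.6 * 0.95 = 25.666812
Step 3: CDi = 0.446224 / 25.666812 = 0.01739

0.01739


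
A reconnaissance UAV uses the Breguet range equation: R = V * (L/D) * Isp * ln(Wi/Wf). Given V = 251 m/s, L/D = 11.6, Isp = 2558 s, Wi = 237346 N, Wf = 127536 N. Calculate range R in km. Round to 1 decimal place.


Step 1: Coefficient = V * (L/D) * Isp = 251 * 11.6 * 2558 = 7447872.8 m
Step 2: Wi/Wf = 237346 / 127536 = 1.861012
Step 3: ln(1.861012) = 0.62112
Step 4: R = 7447872.8 * 0.62112 = 4626025.1 m = 4626.0 km

4626.0


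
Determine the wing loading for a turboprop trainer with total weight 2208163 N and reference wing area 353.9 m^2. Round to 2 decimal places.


Step 1: Wing loading = W / S = 2208163 / 353.9
Step 2: Wing loading = 6239.51 N/m^2

6239.51


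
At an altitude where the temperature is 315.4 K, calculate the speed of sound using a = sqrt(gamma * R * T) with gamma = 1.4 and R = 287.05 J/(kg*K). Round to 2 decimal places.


Step 1: gamma * R * T = 1.4 * 287.05 * 315.4 = 126749.798
Step 2: a = sqrt(126749.798) = 356.02 m/s

356.02


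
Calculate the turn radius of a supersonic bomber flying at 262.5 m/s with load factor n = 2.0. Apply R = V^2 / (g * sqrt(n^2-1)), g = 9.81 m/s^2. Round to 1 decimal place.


Step 1: V^2 = 262.5^2 = 68906.25
Step 2: n^2 - 1 = 2.0^2 - 1 = 3.0
Step 3: sqrt(3.0) = 1.732051
Step 4: R = 68906.25 / (9.81 * 1.732051) = 4055.4 m

4055.4


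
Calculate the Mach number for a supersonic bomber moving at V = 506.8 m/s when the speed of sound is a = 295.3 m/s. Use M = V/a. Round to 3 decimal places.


Step 1: M = V / a = 506.8 / 295.3
Step 2: M = 1.716

1.716


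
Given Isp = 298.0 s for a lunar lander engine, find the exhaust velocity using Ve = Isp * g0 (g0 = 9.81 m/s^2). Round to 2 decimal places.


Step 1: Ve = Isp * g0 = 298.0 * 9.81
Step 2: Ve = 2923.38 m/s

2923.38


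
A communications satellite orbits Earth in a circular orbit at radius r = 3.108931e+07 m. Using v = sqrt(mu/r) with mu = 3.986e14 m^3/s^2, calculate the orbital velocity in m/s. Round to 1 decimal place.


Step 1: mu / r = 3.986e14 / 3.108931e+07 = 12821127.2621
Step 2: v = sqrt(12821127.2621) = 3580.7 m/s

3580.7


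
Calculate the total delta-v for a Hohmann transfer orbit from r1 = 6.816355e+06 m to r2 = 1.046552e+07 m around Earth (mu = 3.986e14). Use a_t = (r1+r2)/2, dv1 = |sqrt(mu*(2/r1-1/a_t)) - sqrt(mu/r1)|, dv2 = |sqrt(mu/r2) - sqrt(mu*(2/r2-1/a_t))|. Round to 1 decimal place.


Step 1: Transfer semi-major axis a_t = (6.816355e+06 + 1.046552e+07) / 2 = 8.640938e+06 m
Step 2: v1 (circular at r1) = sqrt(mu/r1) = 7647.03 m/s
Step 3: v_t1 = sqrt(mu*(2/r1 - 1/a_t)) = 8415.74 m/s
Step 4: dv1 = |8415.74 - 7647.03| = 768.72 m/s
Step 5: v2 (circular at r2) = 6171.46 m/s, v_t2 = 5481.3 m/s
Step 6: dv2 = |6171.46 - 5481.3| = 690.16 m/s
Step 7: Total delta-v = 768.72 + 690.16 = 1458.9 m/s

1458.9


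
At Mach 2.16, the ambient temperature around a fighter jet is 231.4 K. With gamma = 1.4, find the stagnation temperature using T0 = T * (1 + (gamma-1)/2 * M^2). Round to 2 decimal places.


Step 1: (gamma-1)/2 = 0.2
Step 2: M^2 = 4.6656
Step 3: 1 + 0.2 * 4.6656 = 1.93312
Step 4: T0 = 231.4 * 1.93312 = 447.32 K

447.32


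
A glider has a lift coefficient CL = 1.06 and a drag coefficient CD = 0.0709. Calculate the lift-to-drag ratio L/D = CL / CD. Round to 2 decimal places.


Step 1: L/D = CL / CD = 1.06 / 0.0709
Step 2: L/D = 14.95

14.95


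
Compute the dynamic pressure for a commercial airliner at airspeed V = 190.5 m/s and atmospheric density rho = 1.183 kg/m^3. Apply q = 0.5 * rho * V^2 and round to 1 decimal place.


Step 1: V^2 = 190.5^2 = 36290.25
Step 2: q = 0.5 * 1.183 * 36290.25
Step 3: q = 21465.7 Pa

21465.7


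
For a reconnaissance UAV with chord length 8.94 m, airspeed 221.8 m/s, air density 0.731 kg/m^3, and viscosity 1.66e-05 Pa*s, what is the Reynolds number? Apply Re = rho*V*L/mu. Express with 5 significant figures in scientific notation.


Step 1: Numerator = rho * V * L = 0.731 * 221.8 * 8.94 = 1449.494052
Step 2: Re = 1449.494052 / 1.66e-05
Step 3: Re = 8.7319e+07

8.7319e+07


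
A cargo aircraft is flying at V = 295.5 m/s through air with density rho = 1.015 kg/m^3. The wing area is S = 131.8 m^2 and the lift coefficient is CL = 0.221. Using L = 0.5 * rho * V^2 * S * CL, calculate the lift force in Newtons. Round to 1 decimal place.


Step 1: Calculate dynamic pressure q = 0.5 * 1.015 * 295.5^2 = 0.5 * 1.015 * 87320.25 = 44315.0269 Pa
Step 2: Multiply by wing area and lift coefficient: L = 44315.0269 * 131.8 * 0.221
Step 3: L = 5840720.5421 * 0.221 = 1290799.2 N

1290799.2


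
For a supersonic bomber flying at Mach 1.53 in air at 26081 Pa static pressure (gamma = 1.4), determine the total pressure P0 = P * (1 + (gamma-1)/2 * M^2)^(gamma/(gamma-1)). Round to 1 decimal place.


Step 1: (gamma-1)/2 * M^2 = 0.2 * 2.3409 = 0.46818
Step 2: 1 + 0.46818 = 1.46818
Step 3: Exponent gamma/(gamma-1) = 3.5
Step 4: P0 = 26081 * 1.46818^3.5 = 100011.9 Pa

100011.9


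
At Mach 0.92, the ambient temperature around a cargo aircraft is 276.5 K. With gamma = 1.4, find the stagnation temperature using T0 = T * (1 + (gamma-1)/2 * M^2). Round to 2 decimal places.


Step 1: (gamma-1)/2 = 0.2
Step 2: M^2 = 0.8464
Step 3: 1 + 0.2 * 0.8464 = 1.16928
Step 4: T0 = 276.5 * 1.16928 = 323.31 K

323.31


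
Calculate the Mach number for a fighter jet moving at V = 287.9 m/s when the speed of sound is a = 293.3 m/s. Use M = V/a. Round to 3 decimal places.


Step 1: M = V / a = 287.9 / 293.3
Step 2: M = 0.982

0.982


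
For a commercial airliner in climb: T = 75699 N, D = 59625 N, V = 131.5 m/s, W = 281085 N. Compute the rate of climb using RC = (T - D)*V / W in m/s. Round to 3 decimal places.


Step 1: Excess thrust = T - D = 75699 - 59625 = 16074 N
Step 2: Excess power = 16074 * 131.5 = 2113731.0 W
Step 3: RC = 2113731.0 / 281085 = 7.520 m/s

7.520


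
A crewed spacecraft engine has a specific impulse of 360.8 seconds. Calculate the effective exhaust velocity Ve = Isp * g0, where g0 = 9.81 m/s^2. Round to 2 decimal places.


Step 1: Ve = Isp * g0 = 360.8 * 9.81
Step 2: Ve = 3539.45 m/s

3539.45


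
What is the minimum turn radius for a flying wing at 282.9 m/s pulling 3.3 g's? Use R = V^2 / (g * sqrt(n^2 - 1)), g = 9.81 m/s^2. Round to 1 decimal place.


Step 1: V^2 = 282.9^2 = 80032.41
Step 2: n^2 - 1 = 3.3^2 - 1 = 9.89
Step 3: sqrt(9.89) = 3.144837
Step 4: R = 80032.41 / (9.81 * 3.144837) = 2594.2 m

2594.2


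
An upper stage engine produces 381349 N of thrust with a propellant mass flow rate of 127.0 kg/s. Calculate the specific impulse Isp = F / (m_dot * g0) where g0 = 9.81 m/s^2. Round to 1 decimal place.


Step 1: m_dot * g0 = 127.0 * 9.81 = 1245.87
Step 2: Isp = 381349 / 1245.87 = 306.1 s

306.1


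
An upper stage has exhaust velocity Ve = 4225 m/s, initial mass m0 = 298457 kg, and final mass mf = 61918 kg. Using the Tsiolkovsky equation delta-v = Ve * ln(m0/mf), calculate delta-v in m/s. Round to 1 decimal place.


Step 1: Mass ratio m0/mf = 298457 / 61918 = 4.820198
Step 2: ln(4.820198) = 1.572815
Step 3: delta-v = 4225 * 1.572815 = 6645.1 m/s

6645.1


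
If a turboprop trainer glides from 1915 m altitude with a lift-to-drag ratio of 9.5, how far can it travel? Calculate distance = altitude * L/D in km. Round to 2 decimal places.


Step 1: Glide distance = altitude * L/D = 1915 * 9.5 = 18192.5 m
Step 2: Convert to km: 18192.5 / 1000 = 18.19 km

18.19


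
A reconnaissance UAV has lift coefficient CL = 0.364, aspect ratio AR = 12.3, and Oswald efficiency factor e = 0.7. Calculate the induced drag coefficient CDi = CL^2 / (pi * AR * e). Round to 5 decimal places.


Step 1: CL^2 = 0.364^2 = 0.132496
Step 2: pi * AR * e = 3.14159 * 12.3 * 0.7 = 27.049113
Step 3: CDi = 0.132496 / 27.049113 = 0.00490

0.00490


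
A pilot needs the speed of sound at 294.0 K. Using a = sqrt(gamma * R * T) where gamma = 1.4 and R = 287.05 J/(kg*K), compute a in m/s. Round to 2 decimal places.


Step 1: gamma * R * T = 1.4 * 287.05 * 294.0 = 118149.78
Step 2: a = sqrt(118149.78) = 343.73 m/s

343.73


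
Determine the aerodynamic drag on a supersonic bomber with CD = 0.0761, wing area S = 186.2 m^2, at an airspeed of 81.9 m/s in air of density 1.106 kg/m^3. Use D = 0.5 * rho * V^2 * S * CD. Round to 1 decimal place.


Step 1: Dynamic pressure q = 0.5 * 1.106 * 81.9^2 = 3709.3083 Pa
Step 2: Drag D = q * S * CD = 3709.3083 * 186.2 * 0.0761
Step 3: D = 52560.2 N

52560.2


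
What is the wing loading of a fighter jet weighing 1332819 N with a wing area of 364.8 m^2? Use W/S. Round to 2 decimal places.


Step 1: Wing loading = W / S = 1332819 / 364.8
Step 2: Wing loading = 3653.56 N/m^2

3653.56


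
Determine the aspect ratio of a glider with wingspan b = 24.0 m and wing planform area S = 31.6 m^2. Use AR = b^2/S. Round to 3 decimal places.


Step 1: b^2 = 24.0^2 = 576.0
Step 2: AR = 576.0 / 31.6 = 18.228

18.228


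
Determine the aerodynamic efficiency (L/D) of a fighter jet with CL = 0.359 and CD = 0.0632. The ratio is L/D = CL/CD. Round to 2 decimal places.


Step 1: L/D = CL / CD = 0.359 / 0.0632
Step 2: L/D = 5.68

5.68


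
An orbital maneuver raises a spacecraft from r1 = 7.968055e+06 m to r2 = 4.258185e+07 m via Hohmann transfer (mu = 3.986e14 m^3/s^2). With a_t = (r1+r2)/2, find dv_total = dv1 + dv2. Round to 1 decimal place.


Step 1: Transfer semi-major axis a_t = (7.968055e+06 + 4.258185e+07) / 2 = 2.527495e+07 m
Step 2: v1 (circular at r1) = sqrt(mu/r1) = 7072.82 m/s
Step 3: v_t1 = sqrt(mu*(2/r1 - 1/a_t)) = 9180.36 m/s
Step 4: dv1 = |9180.36 - 7072.82| = 2107.54 m/s
Step 5: v2 (circular at r2) = 3059.54 m/s, v_t2 = 1717.86 m/s
Step 6: dv2 = |3059.54 - 1717.86| = 1341.68 m/s
Step 7: Total delta-v = 2107.54 + 1341.68 = 3449.2 m/s

3449.2


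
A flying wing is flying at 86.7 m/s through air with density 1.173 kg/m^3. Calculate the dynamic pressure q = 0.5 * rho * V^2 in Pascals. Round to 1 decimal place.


Step 1: V^2 = 86.7^2 = 7516.89
Step 2: q = 0.5 * 1.173 * 7516.89
Step 3: q = 4408.7 Pa

4408.7


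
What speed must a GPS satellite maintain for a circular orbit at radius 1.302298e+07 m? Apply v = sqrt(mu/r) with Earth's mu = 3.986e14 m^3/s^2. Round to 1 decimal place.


Step 1: mu / r = 3.986e14 / 1.302298e+07 = 30607433.936
Step 2: v = sqrt(30607433.936) = 5532.4 m/s

5532.4


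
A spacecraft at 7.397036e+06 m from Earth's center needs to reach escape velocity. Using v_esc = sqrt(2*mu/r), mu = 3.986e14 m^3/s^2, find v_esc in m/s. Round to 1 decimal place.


Step 1: 2*mu/r = 2 * 3.986e14 / 7.397036e+06 = 107772897.1442
Step 2: v_esc = sqrt(107772897.1442) = 10381.4 m/s

10381.4


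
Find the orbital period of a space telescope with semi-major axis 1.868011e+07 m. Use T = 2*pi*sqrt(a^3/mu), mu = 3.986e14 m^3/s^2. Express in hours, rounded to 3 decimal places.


Step 1: a^3 / mu = 6.518359e+21 / 3.986e14 = 1.635313e+07
Step 2: sqrt(1.635313e+07) = 4043.9008 s
Step 3: T = 2*pi * 4043.9008 = 25408.58 s
Step 4: T in hours = 25408.58 / 3600 = 7.058 hours

7.058


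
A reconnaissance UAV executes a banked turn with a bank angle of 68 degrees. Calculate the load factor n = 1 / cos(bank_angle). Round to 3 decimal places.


Step 1: Convert 68 degrees to radians = 1.186824
Step 2: cos(68 deg) = 0.374607
Step 3: n = 1 / 0.374607 = 2.669

2.669


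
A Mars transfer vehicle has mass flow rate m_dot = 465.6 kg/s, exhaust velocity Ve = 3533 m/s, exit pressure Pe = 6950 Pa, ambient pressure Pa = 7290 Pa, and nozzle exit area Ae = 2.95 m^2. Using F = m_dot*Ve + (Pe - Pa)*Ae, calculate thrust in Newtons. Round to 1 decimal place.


Step 1: Momentum thrust = m_dot * Ve = 465.6 * 3533 = 1644964.8 N
Step 2: Pressure thrust = (Pe - Pa) * Ae = (6950 - 7290) * 2.95 = -1003.00 N
Step 3: Total thrust F = 1644964.8 + -1003.00 = 1643961.8 N

1643961.8


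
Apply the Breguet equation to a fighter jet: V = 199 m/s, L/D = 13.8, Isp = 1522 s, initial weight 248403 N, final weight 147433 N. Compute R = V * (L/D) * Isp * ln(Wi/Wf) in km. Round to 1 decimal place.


Step 1: Coefficient = V * (L/D) * Isp = 199 * 13.8 * 1522 = 4179716.4 m
Step 2: Wi/Wf = 248403 / 147433 = 1.684853
Step 3: ln(1.684853) = 0.521679
Step 4: R = 4179716.4 * 0.521679 = 2180468.6 m = 2180.5 km

2180.5


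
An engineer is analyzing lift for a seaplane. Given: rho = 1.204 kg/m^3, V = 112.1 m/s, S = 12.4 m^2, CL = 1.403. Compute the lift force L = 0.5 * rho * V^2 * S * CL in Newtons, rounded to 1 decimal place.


Step 1: Calculate dynamic pressure q = 0.5 * 1.204 * 112.1^2 = 0.5 * 1.204 * 12566.41 = 7564.9788 Pa
Step 2: Multiply by wing area and lift coefficient: L = 7564.9788 * 12.4 * 1.403
Step 3: L = 93805.7374 * 1.403 = 131609.4 N

131609.4


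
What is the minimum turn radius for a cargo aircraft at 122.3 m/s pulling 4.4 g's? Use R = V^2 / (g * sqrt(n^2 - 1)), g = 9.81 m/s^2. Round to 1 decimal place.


Step 1: V^2 = 122.3^2 = 14957.29
Step 2: n^2 - 1 = 4.4^2 - 1 = 18.36
Step 3: sqrt(18.36) = 4.284857
Step 4: R = 14957.29 / (9.81 * 4.284857) = 355.8 m

355.8


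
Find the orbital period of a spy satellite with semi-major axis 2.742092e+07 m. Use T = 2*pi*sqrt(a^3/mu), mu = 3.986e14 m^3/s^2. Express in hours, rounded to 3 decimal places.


Step 1: a^3 / mu = 2.061798e+22 / 3.986e14 = 5.172599e+07
Step 2: sqrt(5.172599e+07) = 7192.0779 s
Step 3: T = 2*pi * 7192.0779 = 45189.16 s
Step 4: T in hours = 45189.16 / 3600 = 12.553 hours

12.553


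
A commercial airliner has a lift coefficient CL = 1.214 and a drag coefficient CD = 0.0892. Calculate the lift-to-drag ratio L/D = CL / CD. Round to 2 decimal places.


Step 1: L/D = CL / CD = 1.214 / 0.0892
Step 2: L/D = 13.61

13.61


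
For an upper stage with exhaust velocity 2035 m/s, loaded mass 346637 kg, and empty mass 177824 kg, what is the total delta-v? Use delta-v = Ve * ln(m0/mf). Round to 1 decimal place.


Step 1: Mass ratio m0/mf = 346637 / 177824 = 1.949326
Step 2: ln(1.949326) = 0.667484
Step 3: delta-v = 2035 * 0.667484 = 1358.3 m/s

1358.3


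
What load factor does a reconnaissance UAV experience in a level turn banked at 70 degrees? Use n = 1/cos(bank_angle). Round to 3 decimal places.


Step 1: Convert 70 degrees to radians = 1.22173
Step 2: cos(70 deg) = 0.34202
Step 3: n = 1 / 0.34202 = 2.924

2.924


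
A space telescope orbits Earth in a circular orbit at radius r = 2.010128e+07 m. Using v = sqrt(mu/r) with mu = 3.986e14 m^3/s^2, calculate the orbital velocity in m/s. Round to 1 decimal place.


Step 1: mu / r = 3.986e14 / 2.010128e+07 = 19829582.9917
Step 2: v = sqrt(19829582.9917) = 4453.0 m/s

4453.0


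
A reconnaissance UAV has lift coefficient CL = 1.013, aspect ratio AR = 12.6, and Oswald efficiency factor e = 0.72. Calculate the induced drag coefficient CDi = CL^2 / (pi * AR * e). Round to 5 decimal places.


Step 1: CL^2 = 1.013^2 = 1.026169
Step 2: pi * AR * e = 3.14159 * 12.6 * 0.72 = 28.500529
Step 3: CDi = 1.026169 / 28.500529 = 0.03601

0.03601


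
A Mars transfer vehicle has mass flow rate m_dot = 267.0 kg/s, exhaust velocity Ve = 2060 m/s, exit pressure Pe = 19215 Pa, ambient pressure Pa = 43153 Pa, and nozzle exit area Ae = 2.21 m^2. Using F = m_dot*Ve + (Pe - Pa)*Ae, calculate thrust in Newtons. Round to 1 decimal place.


Step 1: Momentum thrust = m_dot * Ve = 267.0 * 2060 = 550020.0 N
Step 2: Pressure thrust = (Pe - Pa) * Ae = (19215 - 43153) * 2.21 = -52902.98 N
Step 3: Total thrust F = 550020.0 + -52902.98 = 497117.0 N

497117.0


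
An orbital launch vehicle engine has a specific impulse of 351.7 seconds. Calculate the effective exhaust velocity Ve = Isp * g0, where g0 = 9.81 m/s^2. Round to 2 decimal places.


Step 1: Ve = Isp * g0 = 351.7 * 9.81
Step 2: Ve = 3450.18 m/s

3450.18


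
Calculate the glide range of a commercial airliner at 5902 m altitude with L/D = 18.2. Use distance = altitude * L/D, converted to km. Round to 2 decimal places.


Step 1: Glide distance = altitude * L/D = 5902 * 18.2 = 107416.4 m
Step 2: Convert to km: 107416.4 / 1000 = 107.42 km

107.42


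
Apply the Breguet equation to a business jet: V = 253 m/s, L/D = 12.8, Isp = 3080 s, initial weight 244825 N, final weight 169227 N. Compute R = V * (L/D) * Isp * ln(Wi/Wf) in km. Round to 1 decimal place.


Step 1: Coefficient = V * (L/D) * Isp = 253 * 12.8 * 3080 = 9974272.0 m
Step 2: Wi/Wf = 244825 / 169227 = 1.446725
Step 3: ln(1.446725) = 0.369303
Step 4: R = 9974272.0 * 0.369303 = 3683525.2 m = 3683.5 km

3683.5


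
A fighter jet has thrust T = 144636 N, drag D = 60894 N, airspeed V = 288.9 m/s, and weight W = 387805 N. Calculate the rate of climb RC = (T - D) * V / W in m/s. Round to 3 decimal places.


Step 1: Excess thrust = T - D = 144636 - 60894 = 83742 N
Step 2: Excess power = 83742 * 288.9 = 24193063.8 W
Step 3: RC = 24193063.8 / 387805 = 62.385 m/s

62.385


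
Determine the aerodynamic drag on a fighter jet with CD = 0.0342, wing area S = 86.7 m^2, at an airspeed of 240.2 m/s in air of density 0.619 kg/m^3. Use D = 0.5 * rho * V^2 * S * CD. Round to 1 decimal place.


Step 1: Dynamic pressure q = 0.5 * 0.619 * 240.2^2 = 17856.9244 Pa
Step 2: Drag D = q * S * CD = 17856.9244 * 86.7 * 0.0342
Step 3: D = 52948.3 N

52948.3


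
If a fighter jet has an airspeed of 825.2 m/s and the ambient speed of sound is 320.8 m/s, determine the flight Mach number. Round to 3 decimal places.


Step 1: M = V / a = 825.2 / 320.8
Step 2: M = 2.572

2.572


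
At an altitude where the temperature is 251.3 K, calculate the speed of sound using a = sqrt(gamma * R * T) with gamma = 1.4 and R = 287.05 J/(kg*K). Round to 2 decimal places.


Step 1: gamma * R * T = 1.4 * 287.05 * 251.3 = 100989.931
Step 2: a = sqrt(100989.931) = 317.79 m/s

317.79


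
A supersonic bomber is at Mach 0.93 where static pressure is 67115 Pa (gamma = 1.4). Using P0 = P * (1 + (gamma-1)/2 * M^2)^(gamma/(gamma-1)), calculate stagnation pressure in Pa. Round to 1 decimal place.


Step 1: (gamma-1)/2 * M^2 = 0.2 * 0.8649 = 0.17298
Step 2: 1 + 0.17298 = 1.17298
Step 3: Exponent gamma/(gamma-1) = 3.5
Step 4: P0 = 67115 * 1.17298^3.5 = 117310.5 Pa

117310.5


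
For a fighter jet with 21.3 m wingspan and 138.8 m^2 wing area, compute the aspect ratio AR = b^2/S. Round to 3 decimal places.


Step 1: b^2 = 21.3^2 = 453.69
Step 2: AR = 453.69 / 138.8 = 3.269

3.269


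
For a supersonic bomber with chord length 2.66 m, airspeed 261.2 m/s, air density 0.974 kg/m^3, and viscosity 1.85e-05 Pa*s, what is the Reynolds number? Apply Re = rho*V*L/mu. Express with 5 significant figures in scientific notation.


Step 1: Numerator = rho * V * L = 0.974 * 261.2 * 2.66 = 676.727408
Step 2: Re = 676.727408 / 1.85e-05
Step 3: Re = 3.6580e+07

3.6580e+07


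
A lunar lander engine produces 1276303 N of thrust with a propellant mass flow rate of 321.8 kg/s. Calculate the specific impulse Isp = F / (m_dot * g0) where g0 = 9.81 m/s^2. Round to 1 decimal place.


Step 1: m_dot * g0 = 321.8 * 9.81 = 3156.86
Step 2: Isp = 1276303 / 3156.86 = 404.3 s

404.3


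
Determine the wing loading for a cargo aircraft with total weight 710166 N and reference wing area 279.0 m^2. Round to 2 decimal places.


Step 1: Wing loading = W / S = 710166 / 279.0
Step 2: Wing loading = 2545.40 N/m^2

2545.40


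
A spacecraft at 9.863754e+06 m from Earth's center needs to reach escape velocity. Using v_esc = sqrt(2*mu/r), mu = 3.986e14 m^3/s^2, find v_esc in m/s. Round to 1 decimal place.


Step 1: 2*mu/r = 2 * 3.986e14 / 9.863754e+06 = 80821155.921
Step 2: v_esc = sqrt(80821155.921) = 8990.1 m/s

8990.1


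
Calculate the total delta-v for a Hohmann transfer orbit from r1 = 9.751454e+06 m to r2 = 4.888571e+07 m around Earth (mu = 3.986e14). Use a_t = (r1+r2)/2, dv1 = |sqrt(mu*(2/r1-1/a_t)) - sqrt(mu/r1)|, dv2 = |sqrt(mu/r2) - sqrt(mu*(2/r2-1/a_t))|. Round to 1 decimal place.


Step 1: Transfer semi-major axis a_t = (9.751454e+06 + 4.888571e+07) / 2 = 2.931858e+07 m
Step 2: v1 (circular at r1) = sqrt(mu/r1) = 6393.43 m/s
Step 3: v_t1 = sqrt(mu*(2/r1 - 1/a_t)) = 8255.69 m/s
Step 4: dv1 = |8255.69 - 6393.43| = 1862.26 m/s
Step 5: v2 (circular at r2) = 2855.47 m/s, v_t2 = 1646.8 m/s
Step 6: dv2 = |2855.47 - 1646.8| = 1208.67 m/s
Step 7: Total delta-v = 1862.26 + 1208.67 = 3070.9 m/s

3070.9


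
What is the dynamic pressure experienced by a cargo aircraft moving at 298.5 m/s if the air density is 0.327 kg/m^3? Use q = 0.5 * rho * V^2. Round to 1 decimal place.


Step 1: V^2 = 298.5^2 = 89102.25
Step 2: q = 0.5 * 0.327 * 89102.25
Step 3: q = 14568.2 Pa

14568.2


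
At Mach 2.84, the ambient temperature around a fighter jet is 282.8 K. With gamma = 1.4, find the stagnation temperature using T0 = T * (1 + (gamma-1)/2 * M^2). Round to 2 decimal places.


Step 1: (gamma-1)/2 = 0.2
Step 2: M^2 = 8.0656
Step 3: 1 + 0.2 * 8.0656 = 2.61312
Step 4: T0 = 282.8 * 2.61312 = 738.99 K

738.99


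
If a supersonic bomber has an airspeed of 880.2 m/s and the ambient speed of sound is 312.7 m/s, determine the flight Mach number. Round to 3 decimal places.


Step 1: M = V / a = 880.2 / 312.7
Step 2: M = 2.815

2.815


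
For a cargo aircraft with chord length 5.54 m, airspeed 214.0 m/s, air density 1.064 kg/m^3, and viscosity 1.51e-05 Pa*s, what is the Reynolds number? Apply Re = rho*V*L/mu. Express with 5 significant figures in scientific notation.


Step 1: Numerator = rho * V * L = 1.064 * 214.0 * 5.54 = 1261.43584
Step 2: Re = 1261.43584 / 1.51e-05
Step 3: Re = 8.3539e+07

8.3539e+07


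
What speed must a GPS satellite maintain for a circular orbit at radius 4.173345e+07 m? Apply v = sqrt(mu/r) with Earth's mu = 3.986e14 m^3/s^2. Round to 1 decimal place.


Step 1: mu / r = 3.986e14 / 4.173345e+07 = 9551091.5105
Step 2: v = sqrt(9551091.5105) = 3090.5 m/s

3090.5


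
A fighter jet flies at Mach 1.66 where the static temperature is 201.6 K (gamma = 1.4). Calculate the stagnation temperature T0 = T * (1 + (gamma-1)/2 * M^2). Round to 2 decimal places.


Step 1: (gamma-1)/2 = 0.2
Step 2: M^2 = 2.7556
Step 3: 1 + 0.2 * 2.7556 = 1.55112
Step 4: T0 = 201.6 * 1.55112 = 312.71 K

312.71


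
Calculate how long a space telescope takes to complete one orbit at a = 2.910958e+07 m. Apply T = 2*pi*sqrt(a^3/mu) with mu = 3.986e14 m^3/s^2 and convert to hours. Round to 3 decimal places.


Step 1: a^3 / mu = 2.466652e+22 / 3.986e14 = 6.188288e+07
Step 2: sqrt(6.188288e+07) = 7866.5673 s
Step 3: T = 2*pi * 7866.5673 = 49427.1 s
Step 4: T in hours = 49427.1 / 3600 = 13.730 hours

13.730


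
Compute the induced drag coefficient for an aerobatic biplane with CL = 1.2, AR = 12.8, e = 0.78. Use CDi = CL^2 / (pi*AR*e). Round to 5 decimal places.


Step 1: CL^2 = 1.2^2 = 1.44
Step 2: pi * AR * e = 3.14159 * 12.8 * 0.78 = 31.365661
Step 3: CDi = 1.44 / 31.365661 = 0.04591

0.04591


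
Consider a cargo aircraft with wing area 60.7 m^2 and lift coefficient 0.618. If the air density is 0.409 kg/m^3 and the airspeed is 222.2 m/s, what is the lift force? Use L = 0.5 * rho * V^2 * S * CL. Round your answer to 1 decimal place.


Step 1: Calculate dynamic pressure q = 0.5 * 0.409 * 222.2^2 = 0.5 * 0.409 * 49372.84 = 10096.7458 Pa
Step 2: Multiply by wing area and lift coefficient: L = 10096.7458 * 60.7 * 0.618
Step 3: L = 612872.4688 * 0.618 = 378755.2 N

378755.2


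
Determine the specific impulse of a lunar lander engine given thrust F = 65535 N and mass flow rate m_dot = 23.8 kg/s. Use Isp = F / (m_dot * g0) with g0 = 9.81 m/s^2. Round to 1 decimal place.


Step 1: m_dot * g0 = 23.8 * 9.81 = 233.48
Step 2: Isp = 65535 / 233.48 = 280.7 s

280.7


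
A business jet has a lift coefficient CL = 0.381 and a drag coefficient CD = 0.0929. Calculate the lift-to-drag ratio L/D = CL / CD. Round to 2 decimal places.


Step 1: L/D = CL / CD = 0.381 / 0.0929
Step 2: L/D = 4.10

4.10


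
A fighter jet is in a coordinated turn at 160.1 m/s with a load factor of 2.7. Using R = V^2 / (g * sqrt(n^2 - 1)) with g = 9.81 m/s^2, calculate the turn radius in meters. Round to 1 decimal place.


Step 1: V^2 = 160.1^2 = 25632.01
Step 2: n^2 - 1 = 2.7^2 - 1 = 6.29
Step 3: sqrt(6.29) = 2.507987
Step 4: R = 25632.01 / (9.81 * 2.507987) = 1041.8 m

1041.8


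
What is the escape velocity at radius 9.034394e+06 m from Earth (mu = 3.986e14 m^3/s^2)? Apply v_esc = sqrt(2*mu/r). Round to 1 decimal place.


Step 1: 2*mu/r = 2 * 3.986e14 / 9.034394e+06 = 88240561.5695
Step 2: v_esc = sqrt(88240561.5695) = 9393.6 m/s

9393.6


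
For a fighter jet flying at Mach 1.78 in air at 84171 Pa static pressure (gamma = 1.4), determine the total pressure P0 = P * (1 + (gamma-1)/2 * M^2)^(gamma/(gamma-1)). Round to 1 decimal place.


Step 1: (gamma-1)/2 * M^2 = 0.2 * 3.1684 = 0.63368
Step 2: 1 + 0.63368 = 1.63368
Step 3: Exponent gamma/(gamma-1) = 3.5
Step 4: P0 = 84171 * 1.63368^3.5 = 469080.0 Pa

469080.0


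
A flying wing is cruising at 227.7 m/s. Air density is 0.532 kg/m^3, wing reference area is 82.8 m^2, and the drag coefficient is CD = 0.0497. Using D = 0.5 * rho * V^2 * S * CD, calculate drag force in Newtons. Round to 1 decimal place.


Step 1: Dynamic pressure q = 0.5 * 0.532 * 227.7^2 = 13791.3791 Pa
Step 2: Drag D = q * S * CD = 13791.3791 * 82.8 * 0.0497
Step 3: D = 56753.7 N

56753.7


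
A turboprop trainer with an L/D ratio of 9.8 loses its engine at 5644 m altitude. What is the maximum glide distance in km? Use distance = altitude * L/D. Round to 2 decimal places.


Step 1: Glide distance = altitude * L/D = 5644 * 9.8 = 55311.2 m
Step 2: Convert to km: 55311.2 / 1000 = 55.31 km

55.31


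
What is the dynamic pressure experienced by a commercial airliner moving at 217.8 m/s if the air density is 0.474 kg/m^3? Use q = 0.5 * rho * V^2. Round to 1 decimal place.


Step 1: V^2 = 217.8^2 = 47436.84
Step 2: q = 0.5 * 0.474 * 47436.84
Step 3: q = 11242.5 Pa

11242.5


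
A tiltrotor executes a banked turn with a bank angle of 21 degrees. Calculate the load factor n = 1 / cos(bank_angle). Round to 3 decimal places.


Step 1: Convert 21 degrees to radians = 0.366519
Step 2: cos(21 deg) = 0.93358
Step 3: n = 1 / 0.93358 = 1.071

1.071


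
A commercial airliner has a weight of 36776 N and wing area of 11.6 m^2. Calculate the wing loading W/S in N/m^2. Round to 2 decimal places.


Step 1: Wing loading = W / S = 36776 / 11.6
Step 2: Wing loading = 3170.34 N/m^2

3170.34


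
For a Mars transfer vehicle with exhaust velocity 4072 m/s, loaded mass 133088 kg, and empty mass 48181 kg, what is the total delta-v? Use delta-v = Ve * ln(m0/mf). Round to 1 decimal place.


Step 1: Mass ratio m0/mf = 133088 / 48181 = 2.762251
Step 2: ln(2.762251) = 1.016046
Step 3: delta-v = 4072 * 1.016046 = 4137.3 m/s

4137.3


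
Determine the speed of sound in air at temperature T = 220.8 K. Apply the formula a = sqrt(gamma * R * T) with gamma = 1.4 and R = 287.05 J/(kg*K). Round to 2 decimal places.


Step 1: gamma * R * T = 1.4 * 287.05 * 220.8 = 88732.896
Step 2: a = sqrt(88732.896) = 297.88 m/s

297.88


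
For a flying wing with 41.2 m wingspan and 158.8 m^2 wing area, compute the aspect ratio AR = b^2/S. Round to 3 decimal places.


Step 1: b^2 = 41.2^2 = 1697.44
Step 2: AR = 1697.44 / 158.8 = 10.689

10.689


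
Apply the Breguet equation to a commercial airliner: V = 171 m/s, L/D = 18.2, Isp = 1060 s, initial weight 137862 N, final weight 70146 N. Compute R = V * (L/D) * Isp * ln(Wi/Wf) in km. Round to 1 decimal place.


Step 1: Coefficient = V * (L/D) * Isp = 171 * 18.2 * 1060 = 3298932.0 m
Step 2: Wi/Wf = 137862 / 70146 = 1.965358
Step 3: ln(1.965358) = 0.675674
Step 4: R = 3298932.0 * 0.675674 = 2229003.9 m = 2229.0 km

2229.0
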